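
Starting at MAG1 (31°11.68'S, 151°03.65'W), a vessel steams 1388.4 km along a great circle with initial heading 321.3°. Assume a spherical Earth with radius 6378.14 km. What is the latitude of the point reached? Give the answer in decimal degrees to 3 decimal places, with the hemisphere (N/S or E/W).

MAG1: φ = -31.19467°, λ = -151.06083°
δ = d/R = 1388.4/6378.14 = 0.217681 rad
φ₂ = arcsin(sin φ₁ cos δ + cos φ₁ sin δ cos θ)
   = arcsin(-0.51795·0.97640 + 0.85541·0.21597·0.78043) = -21.19527°
λ₂ = λ₁ + atan2(sin θ sin δ cos φ₁, cos δ − sin φ₁ sin φ₂) = -159.38817°

21.195°S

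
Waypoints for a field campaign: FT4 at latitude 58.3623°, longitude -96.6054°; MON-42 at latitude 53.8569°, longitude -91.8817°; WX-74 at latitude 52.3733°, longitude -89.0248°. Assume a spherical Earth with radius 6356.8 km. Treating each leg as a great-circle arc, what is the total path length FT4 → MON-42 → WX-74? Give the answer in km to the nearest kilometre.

830 km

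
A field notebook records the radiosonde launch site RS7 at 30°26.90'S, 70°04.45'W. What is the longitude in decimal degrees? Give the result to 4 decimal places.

70.0742°W

70° + 4.45′/60 = 70 + 0.07417 = 70.0742°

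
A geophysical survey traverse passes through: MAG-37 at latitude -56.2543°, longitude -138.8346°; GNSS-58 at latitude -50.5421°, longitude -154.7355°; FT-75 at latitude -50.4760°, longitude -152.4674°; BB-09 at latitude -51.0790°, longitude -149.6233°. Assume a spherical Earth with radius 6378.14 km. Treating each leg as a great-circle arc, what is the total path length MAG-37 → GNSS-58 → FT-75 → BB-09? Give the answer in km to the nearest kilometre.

MAG-37→GNSS-58: c = 0.192514 rad, d = 1227.88 km
GNSS-58→FT-75: c = 0.025200 rad, d = 160.73 km
FT-75→BB-09: c = 0.033103 rad, d = 211.14 km
Total = 1227.88 + 160.73 + 211.14 = 1599.75 km

1600 km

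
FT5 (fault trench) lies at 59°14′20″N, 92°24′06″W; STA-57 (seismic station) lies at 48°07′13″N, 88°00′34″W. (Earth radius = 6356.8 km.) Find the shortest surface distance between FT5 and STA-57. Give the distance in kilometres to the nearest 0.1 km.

1266.2 km

FT5: φ = +59.23889°, λ = -92.40167°
STA-57: φ = +48.12028°, λ = -88.00944°
Δφ = -11.1186°,  Δλ = 4.3922°
a = sin²(Δφ/2) + cos φ₁ cos φ₂ sin²(Δλ/2) = 0.009886
c = 2·arcsin(√a) = 0.199189 rad = 11.4127°
d = R·c = 6356.8 × 0.199189 = 1266.2 km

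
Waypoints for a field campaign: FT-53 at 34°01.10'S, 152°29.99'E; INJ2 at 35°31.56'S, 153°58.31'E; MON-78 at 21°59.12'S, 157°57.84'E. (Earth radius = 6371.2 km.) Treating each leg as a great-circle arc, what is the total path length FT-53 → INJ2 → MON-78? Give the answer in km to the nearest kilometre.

1770 km

FT-53: φ = -34.01833°, λ = +152.49983°
INJ2: φ = -35.52600°, λ = +153.97183°
MON-78: φ = -21.98533°, λ = +157.96400°
FT-53→INJ2: c = 0.033730 rad, d = 214.90 km
INJ2→MON-78: c = 0.244027 rad, d = 1554.75 km
Total = 214.90 + 1554.75 = 1769.64 km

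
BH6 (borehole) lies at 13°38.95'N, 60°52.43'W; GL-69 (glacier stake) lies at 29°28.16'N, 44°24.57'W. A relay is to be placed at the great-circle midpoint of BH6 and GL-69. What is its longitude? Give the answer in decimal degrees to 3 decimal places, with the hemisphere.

53.097°W

BH6: φ = +13.64917°, λ = -60.87383°
GL-69: φ = +29.46933°, λ = -44.40950°
Bx = cos φ₂ cos Δλ = 0.834921,  By = cos φ₂ sin Δλ = 0.246750
φₘ = atan2(sin φ₁ + sin φ₂, √((cos φ₁ + Bx)² + By²)) = 21.76221°
λₘ = λ₁ + atan2(By, cos φ₁ + Bx) = -53.09671°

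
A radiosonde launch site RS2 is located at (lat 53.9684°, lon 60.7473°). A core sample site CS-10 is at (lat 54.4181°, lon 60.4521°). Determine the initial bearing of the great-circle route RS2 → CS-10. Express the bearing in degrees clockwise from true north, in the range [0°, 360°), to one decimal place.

339.1°

Δλ = -0.2952°
y = sin Δλ · cos φ₂ = -0.002998
x = cos φ₁ sin φ₂ − sin φ₁ cos φ₂ cos Δλ = 0.007855
θ = atan2(y, x) = -20.8897° → 339.1103° (mod 360°)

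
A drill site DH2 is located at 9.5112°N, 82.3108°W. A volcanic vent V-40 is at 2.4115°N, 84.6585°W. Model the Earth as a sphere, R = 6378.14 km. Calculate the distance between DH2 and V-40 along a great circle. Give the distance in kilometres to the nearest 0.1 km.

831.9 km

Δφ = -7.0997°,  Δλ = -2.3477°
a = sin²(Δφ/2) + cos φ₁ cos φ₂ sin²(Δλ/2) = 0.004247
c = 2·arcsin(√a) = 0.130434 rad = 7.4733°
d = R·c = 6378.14 × 0.130434 = 831.9 km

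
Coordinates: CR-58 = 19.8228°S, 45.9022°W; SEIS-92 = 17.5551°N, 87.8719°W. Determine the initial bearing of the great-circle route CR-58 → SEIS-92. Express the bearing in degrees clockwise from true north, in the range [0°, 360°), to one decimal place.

309.4°

Δλ = -41.9697°
y = sin Δλ · cos φ₂ = -0.637593
x = cos φ₁ sin φ₂ − sin φ₁ cos φ₂ cos Δλ = 0.524138
θ = atan2(y, x) = -50.5778° → 309.4222° (mod 360°)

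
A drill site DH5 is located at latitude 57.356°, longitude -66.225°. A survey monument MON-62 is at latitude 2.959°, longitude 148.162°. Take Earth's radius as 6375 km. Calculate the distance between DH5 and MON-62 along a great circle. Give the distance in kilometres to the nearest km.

12645 km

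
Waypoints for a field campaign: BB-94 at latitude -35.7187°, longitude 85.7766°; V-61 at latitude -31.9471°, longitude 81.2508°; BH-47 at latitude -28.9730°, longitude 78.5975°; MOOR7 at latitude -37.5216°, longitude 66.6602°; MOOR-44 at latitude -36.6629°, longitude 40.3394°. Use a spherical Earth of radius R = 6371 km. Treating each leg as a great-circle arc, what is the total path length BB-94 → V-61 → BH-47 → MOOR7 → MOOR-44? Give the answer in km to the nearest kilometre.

BB-94→V-61: c = 0.092920 rad, d = 591.99 km
V-61→BH-47: c = 0.065475 rad, d = 417.14 km
BH-47→MOOR7: c = 0.229039 rad, d = 1459.21 km
MOOR7→MOOR-44: c = 0.365547 rad, d = 2328.90 km
Total = 591.99 + 417.14 + 1459.21 + 2328.90 = 4797.24 km

4797 km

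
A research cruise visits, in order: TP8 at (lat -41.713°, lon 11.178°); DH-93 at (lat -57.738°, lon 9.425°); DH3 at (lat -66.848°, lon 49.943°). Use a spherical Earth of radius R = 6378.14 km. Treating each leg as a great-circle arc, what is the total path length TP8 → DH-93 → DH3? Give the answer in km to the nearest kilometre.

TP8→DH-93: c = 0.280364 rad, d = 1788.20 km
DH-93→DH3: c = 0.356685 rad, d = 2274.99 km
Total = 1788.20 + 2274.99 = 4063.19 km

4063 km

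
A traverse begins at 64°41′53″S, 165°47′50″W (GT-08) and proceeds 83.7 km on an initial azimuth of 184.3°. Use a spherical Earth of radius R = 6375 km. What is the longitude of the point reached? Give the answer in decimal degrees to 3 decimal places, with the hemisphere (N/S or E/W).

165.933°W

GT-08: φ = -64.69806°, λ = -165.79722°
δ = d/R = 83.7/6375 = 0.013129 rad
φ₂ = arcsin(sin φ₁ cos δ + cos φ₁ sin δ cos θ)
   = arcsin(-0.90407·0.99991 + 0.42739·0.01313·-0.99719) = -65.44814°
λ₂ = λ₁ + atan2(sin θ sin δ cos φ₁, cos δ − sin φ₁ sin φ₂) = -165.93296°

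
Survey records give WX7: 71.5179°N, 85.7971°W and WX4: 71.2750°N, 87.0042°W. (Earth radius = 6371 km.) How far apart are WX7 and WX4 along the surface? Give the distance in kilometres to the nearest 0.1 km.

Δφ = -0.2429°,  Δλ = -1.2071°
a = sin²(Δφ/2) + cos φ₁ cos φ₂ sin²(Δλ/2) = 0.000016
c = 2·arcsin(√a) = 0.007946 rad = 0.4553°
d = R·c = 6371 × 0.007946 = 50.6 km

50.6 km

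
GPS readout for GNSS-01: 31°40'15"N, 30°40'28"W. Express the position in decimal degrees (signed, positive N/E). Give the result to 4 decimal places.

lat: 31.6708° N → +31.6708°
lon: 30.6744° W → -30.6744°

+31.6708°, -30.6744°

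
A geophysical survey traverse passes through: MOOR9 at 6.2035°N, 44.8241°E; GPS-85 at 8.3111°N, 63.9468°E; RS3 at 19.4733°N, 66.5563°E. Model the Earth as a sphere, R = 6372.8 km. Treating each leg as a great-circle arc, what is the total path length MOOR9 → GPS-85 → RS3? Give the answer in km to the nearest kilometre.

3396 km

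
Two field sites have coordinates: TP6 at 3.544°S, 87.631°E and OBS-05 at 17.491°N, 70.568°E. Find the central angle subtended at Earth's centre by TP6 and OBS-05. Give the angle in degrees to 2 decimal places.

26.94°

Δφ = 21.0350°,  Δλ = -17.0630°
a = sin²(Δφ/2) + cos φ₁ cos φ₂ sin²(Δλ/2) = 0.054270
c = 2·arcsin(√a) = 0.470240 rad = 26.9428°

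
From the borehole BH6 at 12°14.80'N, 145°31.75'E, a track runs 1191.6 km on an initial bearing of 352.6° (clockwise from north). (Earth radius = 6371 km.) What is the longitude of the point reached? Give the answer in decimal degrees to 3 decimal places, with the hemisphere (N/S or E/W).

BH6: φ = +12.24667°, λ = +145.52917°
δ = d/R = 1191.6/6371 = 0.187035 rad
φ₂ = arcsin(sin φ₁ cos δ + cos φ₁ sin δ cos θ)
   = arcsin(0.21212·0.98256 + 0.97724·0.18595·0.99167) = 22.86884°
λ₂ = λ₁ + atan2(sin θ sin δ cos φ₁, cos δ − sin φ₁ sin φ₂) = 144.03976°

144.040°E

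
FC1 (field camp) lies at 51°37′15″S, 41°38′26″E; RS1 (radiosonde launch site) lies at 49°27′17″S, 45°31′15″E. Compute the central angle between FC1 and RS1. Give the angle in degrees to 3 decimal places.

3.282°

FC1: φ = -51.62083°, λ = +41.64056°
RS1: φ = -49.45472°, λ = +45.52083°
Δφ = 2.1661°,  Δλ = 3.8803°
a = sin²(Δφ/2) + cos φ₁ cos φ₂ sin²(Δλ/2) = 0.000820
c = 2·arcsin(√a) = 0.057274 rad = 3.2816°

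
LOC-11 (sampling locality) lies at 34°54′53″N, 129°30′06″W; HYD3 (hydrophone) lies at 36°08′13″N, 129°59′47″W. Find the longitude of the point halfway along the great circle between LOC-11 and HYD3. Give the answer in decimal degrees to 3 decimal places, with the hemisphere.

129.747°W

LOC-11: φ = +34.91472°, λ = -129.50167°
HYD3: φ = +36.13694°, λ = -129.99639°
Bx = cos φ₂ cos Δλ = 0.807580,  By = cos φ₂ sin Δλ = -0.006973
φₘ = atan2(sin φ₁ + sin φ₂, √((cos φ₁ + Bx)² + By²)) = 35.52609°
λₘ = λ₁ + atan2(By, cos φ₁ + Bx) = -129.74714°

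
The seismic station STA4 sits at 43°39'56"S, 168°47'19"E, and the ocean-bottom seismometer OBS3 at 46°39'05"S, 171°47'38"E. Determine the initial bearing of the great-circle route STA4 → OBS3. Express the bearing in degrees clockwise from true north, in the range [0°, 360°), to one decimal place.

STA4: φ = -43.66556°, λ = +168.78861°
OBS3: φ = -46.65139°, λ = +171.79389°
Δλ = 3.0053°
y = sin Δλ · cos φ₂ = 0.035988
x = cos φ₁ sin φ₂ − sin φ₁ cos φ₂ cos Δλ = -0.052741
θ = atan2(y, x) = 145.6918° → 145.6918° (mod 360°)

145.7°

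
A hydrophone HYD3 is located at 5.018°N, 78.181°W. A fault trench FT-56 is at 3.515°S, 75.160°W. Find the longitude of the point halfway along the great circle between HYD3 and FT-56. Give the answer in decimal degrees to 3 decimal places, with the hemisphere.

Bx = cos φ₂ cos Δλ = 0.996732,  By = cos φ₂ sin Δλ = 0.052603
φₘ = atan2(sin φ₁ + sin φ₂, √((cos φ₁ + Bx)² + By²)) = 0.75176°
λₘ = λ₁ + atan2(By, cos φ₁ + Bx) = -76.66902°

76.669°W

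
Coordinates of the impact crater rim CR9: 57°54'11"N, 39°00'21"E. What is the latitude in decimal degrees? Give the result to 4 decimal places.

57° + 54′/60 + 11″/3600 = 57 + 0.90000 + 0.00306 = 57.9031°

57.9031°N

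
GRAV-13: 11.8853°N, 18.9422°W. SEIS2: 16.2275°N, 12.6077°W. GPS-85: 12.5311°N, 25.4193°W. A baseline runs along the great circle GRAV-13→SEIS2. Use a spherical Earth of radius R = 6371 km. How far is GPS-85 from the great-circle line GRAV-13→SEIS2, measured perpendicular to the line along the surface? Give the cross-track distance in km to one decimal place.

δ₁₃ = central angle GRAV-13→GPS-85 = 0.111060 rad  (haversine)
θ₁₃ = bearing GRAV-13→GPS-85 = 276.504°,  θ₁₂ = bearing GRAV-13→SEIS2 = 54.017°
dₓₜ = R·arcsin(sin δ₁₃ · sin(θ₁₃ − θ₁₂)) = 6371·arcsin(0.11083·sin(222.487°)) = -477.374 km
|dₓₜ| = 477.374 km

477.4 km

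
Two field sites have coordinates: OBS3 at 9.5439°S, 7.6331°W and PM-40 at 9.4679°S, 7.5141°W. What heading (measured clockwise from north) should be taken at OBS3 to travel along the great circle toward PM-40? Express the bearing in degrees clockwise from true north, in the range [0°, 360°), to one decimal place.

57.1°

Δλ = 0.1190°
y = sin Δλ · cos φ₂ = 0.002049
x = cos φ₁ sin φ₂ − sin φ₁ cos φ₂ cos Δλ = 0.001326
θ = atan2(y, x) = 57.0849° → 57.0849° (mod 360°)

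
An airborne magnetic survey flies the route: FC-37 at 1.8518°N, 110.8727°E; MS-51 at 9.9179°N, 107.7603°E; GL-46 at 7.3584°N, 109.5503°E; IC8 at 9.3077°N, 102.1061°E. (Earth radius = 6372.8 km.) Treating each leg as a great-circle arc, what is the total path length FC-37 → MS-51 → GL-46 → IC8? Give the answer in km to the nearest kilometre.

FC-37→MS-51: c = 0.150777 rad, d = 960.87 km
MS-51→GL-46: c = 0.054308 rad, d = 346.10 km
GL-46→IC8: c = 0.132972 rad, d = 847.40 km
Total = 960.87 + 346.10 + 847.40 = 2154.37 km

2154 km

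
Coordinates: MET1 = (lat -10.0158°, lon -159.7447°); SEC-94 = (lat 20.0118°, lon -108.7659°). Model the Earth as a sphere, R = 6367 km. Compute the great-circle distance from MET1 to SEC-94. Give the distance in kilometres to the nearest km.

Δφ = 30.0276°,  Δλ = 50.9788°
a = sin²(Δφ/2) + cos φ₁ cos φ₂ sin²(Δλ/2) = 0.238470
c = 2·arcsin(√a) = 1.020359 rad = 58.4623°
d = R·c = 6367 × 1.020359 = 6496.6 km

6497 km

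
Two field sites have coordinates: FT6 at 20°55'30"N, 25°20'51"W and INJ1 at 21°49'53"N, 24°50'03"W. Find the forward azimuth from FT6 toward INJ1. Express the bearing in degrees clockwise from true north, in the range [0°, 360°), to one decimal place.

FT6: φ = +20.92500°, λ = -25.34750°
INJ1: φ = +21.83139°, λ = -24.83417°
Δλ = 0.5133°
y = sin Δλ · cos φ₂ = 0.008317
x = cos φ₁ sin φ₂ − sin φ₁ cos φ₂ cos Δλ = 0.015832
θ = atan2(y, x) = 27.7132° → 27.7132° (mod 360°)

27.7°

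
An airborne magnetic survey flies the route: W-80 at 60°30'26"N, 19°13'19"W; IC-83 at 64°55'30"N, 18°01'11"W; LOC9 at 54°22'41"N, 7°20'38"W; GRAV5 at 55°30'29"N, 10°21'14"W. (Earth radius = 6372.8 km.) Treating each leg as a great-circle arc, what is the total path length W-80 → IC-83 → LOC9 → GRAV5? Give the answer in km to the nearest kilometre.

2038 km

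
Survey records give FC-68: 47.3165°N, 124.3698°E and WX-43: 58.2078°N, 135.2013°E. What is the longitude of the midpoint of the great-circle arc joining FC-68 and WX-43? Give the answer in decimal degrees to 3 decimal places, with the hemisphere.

129.104°E

Bx = cos φ₂ cos Δλ = 0.517454,  By = cos φ₂ sin Δλ = 0.099004
φₘ = atan2(sin φ₁ + sin φ₂, √((cos φ₁ + Bx)² + By²)) = 52.88362°
λₘ = λ₁ + atan2(By, cos φ₁ + Bx) = 129.10429°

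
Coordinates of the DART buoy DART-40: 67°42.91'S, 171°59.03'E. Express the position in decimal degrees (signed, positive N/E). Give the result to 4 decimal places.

-67.7152°, +171.9838°

lat: 67.7152° S → -67.7152°
lon: 171.9838° E → +171.9838°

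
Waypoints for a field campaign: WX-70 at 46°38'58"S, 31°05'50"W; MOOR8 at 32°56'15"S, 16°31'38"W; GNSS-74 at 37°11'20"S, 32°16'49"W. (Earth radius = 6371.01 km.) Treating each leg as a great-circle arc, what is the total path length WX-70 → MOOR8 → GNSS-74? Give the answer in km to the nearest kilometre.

3469 km

WX-70: φ = -46.64944°, λ = -31.09722°
MOOR8: φ = -32.93750°, λ = -16.52722°
GNSS-74: φ = -37.18889°, λ = -32.28028°
WX-70→MOOR8: c = 0.307899 rad, d = 1961.63 km
MOOR8→GNSS-74: c = 0.236618 rad, d = 1507.49 km
Total = 1961.63 + 1507.49 = 3469.13 km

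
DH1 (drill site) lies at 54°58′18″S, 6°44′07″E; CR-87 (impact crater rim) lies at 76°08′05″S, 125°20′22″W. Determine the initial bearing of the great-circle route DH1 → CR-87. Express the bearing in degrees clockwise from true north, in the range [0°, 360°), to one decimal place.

DH1: φ = -54.97167°, λ = +6.73528°
CR-87: φ = -76.13472°, λ = -125.33944°
Δλ = -132.0747°
y = sin Δλ · cos φ₂ = -0.177878
x = cos φ₁ sin φ₂ − sin φ₁ cos φ₂ cos Δλ = -0.688753
θ = atan2(y, x) = -165.5192° → 194.4808° (mod 360°)

194.5°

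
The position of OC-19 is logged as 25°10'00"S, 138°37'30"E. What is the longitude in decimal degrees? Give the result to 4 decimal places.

138.6250°E

138° + 37′/60 + 30″/3600 = 138 + 0.61667 + 0.00833 = 138.6250°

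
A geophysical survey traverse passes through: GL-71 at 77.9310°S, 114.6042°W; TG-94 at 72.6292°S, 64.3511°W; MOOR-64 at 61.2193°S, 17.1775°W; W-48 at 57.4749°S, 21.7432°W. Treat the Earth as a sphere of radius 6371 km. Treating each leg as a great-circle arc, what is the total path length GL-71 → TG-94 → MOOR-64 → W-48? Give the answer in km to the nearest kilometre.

4292 km

GL-71→TG-94: c = 0.231988 rad, d = 1477.99 km
TG-94→MOOR-64: c = 0.364764 rad, d = 2323.91 km
MOOR-64→W-48: c = 0.076910 rad, d = 490.00 km
Total = 1477.99 + 2323.91 + 490.00 = 4291.90 km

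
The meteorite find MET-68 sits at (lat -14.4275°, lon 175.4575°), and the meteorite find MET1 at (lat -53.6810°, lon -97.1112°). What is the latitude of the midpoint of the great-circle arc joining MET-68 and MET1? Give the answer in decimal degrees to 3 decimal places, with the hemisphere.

Bx = cos φ₂ cos Δλ = 0.026544,  By = cos φ₂ sin Δλ = 0.591685
φₘ = atan2(sin φ₁ + sin φ₂, √((cos φ₁ + Bx)² + By²)) = -42.34098°
λₘ = λ₁ + atan2(By, cos φ₁ + Bx) = -153.80451°

42.341°S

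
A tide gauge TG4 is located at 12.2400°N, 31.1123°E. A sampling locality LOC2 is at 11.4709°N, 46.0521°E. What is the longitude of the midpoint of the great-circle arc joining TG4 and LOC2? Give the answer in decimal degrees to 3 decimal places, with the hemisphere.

38.593°E

Bx = cos φ₂ cos Δλ = 0.946898,  By = cos φ₂ sin Δλ = 0.252655
φₘ = atan2(sin φ₁ + sin φ₂, √((cos φ₁ + Bx)² + By²)) = 11.95402°
λₘ = λ₁ + atan2(By, cos φ₁ + Bx) = 38.59278°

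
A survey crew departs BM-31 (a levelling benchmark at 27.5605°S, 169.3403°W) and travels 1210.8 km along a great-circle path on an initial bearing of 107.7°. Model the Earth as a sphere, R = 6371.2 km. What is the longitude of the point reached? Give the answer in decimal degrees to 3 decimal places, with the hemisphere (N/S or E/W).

157.304°W

δ = d/R = 1210.8/6371.2 = 0.190043 rad
φ₂ = arcsin(sin φ₁ cos δ + cos φ₁ sin δ cos θ)
   = arcsin(-0.46268·0.98200 + 0.88652·0.18890·-0.30403) = -30.34926°
λ₂ = λ₁ + atan2(sin θ sin δ cos φ₁, cos δ − sin φ₁ sin φ₂) = -157.30373°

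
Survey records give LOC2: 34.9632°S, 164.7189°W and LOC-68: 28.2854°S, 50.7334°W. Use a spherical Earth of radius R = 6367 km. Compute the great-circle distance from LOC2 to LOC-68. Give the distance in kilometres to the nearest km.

Δφ = 6.6778°,  Δλ = 113.9855°
a = sin²(Δφ/2) + cos φ₁ cos φ₂ sin²(Δλ/2) = 0.510907
c = 2·arcsin(√a) = 1.592612 rad = 91.2500°
d = R·c = 6367 × 1.592612 = 10140.2 km

10140 km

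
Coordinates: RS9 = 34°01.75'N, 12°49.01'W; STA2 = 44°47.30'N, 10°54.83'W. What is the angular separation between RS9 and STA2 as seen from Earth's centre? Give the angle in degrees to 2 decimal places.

RS9: φ = +34.02917°, λ = -12.81683°
STA2: φ = +44.78833°, λ = -10.91383°
Δφ = 10.7592°,  Δλ = 1.9030°
a = sin²(Δφ/2) + cos φ₁ cos φ₂ sin²(Δλ/2) = 0.008952
c = 2·arcsin(√a) = 0.189513 rad = 10.8583°

10.86°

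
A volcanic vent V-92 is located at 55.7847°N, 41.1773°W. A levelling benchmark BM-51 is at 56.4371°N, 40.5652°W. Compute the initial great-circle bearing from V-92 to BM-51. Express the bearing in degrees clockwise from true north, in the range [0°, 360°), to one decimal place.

27.4°

Δλ = 0.6121°
y = sin Δλ · cos φ₂ = 0.005906
x = cos φ₁ sin φ₂ − sin φ₁ cos φ₂ cos Δλ = 0.011412
θ = atan2(y, x) = 27.3623° → 27.3623° (mod 360°)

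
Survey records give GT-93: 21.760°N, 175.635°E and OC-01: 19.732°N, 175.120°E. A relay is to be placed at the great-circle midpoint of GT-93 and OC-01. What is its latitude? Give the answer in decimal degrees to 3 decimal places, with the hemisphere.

Bx = cos φ₂ cos Δλ = 0.941244,  By = cos φ₂ sin Δλ = -0.008461
φₘ = atan2(sin φ₁ + sin φ₂, √((cos φ₁ + Bx)² + By²)) = 20.74619°
λₘ = λ₁ + atan2(By, cos φ₁ + Bx) = 175.37577°

20.746°N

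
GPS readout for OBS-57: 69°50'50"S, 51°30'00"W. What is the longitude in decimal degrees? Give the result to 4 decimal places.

51.5000°W

51° + 30′/60 + 0″/3600 = 51 + 0.50000 + 0.00000 = 51.5000°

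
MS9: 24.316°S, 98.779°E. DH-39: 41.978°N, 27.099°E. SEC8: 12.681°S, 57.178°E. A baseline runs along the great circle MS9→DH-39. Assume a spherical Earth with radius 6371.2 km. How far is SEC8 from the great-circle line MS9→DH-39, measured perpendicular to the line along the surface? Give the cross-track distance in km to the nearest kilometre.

2532 km

δ₁₃ = central angle MS9→SEC8 = 0.714808 rad  (haversine)
θ₁₃ = bearing MS9→SEC8 = 278.807°,  θ₁₂ = bearing MS9→DH-39 = 315.000°
dₓₜ = R·arcsin(sin δ₁₃ · sin(θ₁₃ − θ₁₂)) = 6371.2·arcsin(0.65547·sin(-36.193°)) = -2532.203 km
|dₓₜ| = 2532.203 km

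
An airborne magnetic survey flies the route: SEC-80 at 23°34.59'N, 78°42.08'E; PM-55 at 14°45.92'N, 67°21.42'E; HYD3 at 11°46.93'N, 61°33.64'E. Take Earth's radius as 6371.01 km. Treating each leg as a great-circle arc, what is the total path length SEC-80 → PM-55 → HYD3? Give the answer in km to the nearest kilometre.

2251 km

SEC-80: φ = +23.57650°, λ = +78.70133°
PM-55: φ = +14.76533°, λ = +67.35700°
HYD3: φ = +11.78217°, λ = +61.56067°
SEC-80→PM-55: c = 0.241905 rad, d = 1541.18 km
PM-55→HYD3: c = 0.111368 rad, d = 709.52 km
Total = 1541.18 + 709.52 = 2250.70 km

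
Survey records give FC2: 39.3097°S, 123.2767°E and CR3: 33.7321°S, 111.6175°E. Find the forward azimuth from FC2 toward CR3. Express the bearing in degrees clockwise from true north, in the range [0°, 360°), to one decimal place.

297.2°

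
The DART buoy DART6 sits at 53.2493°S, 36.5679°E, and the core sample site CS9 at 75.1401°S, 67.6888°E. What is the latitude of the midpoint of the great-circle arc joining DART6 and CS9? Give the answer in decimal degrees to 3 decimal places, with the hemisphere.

Bx = cos φ₂ cos Δλ = 0.219547,  By = cos φ₂ sin Δλ = 0.132548
φₘ = atan2(sin φ₁ + sin φ₂, √((cos φ₁ + Bx)² + By²)) = -64.88796°
λₘ = λ₁ + atan2(By, cos φ₁ + Bx) = 45.77340°

64.888°S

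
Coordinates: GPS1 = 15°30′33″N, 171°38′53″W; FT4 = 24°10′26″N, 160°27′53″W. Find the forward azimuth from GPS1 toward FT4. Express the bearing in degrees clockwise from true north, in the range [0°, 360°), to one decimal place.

GPS1: φ = +15.50917°, λ = -171.64806°
FT4: φ = +24.17389°, λ = -160.46472°
Δλ = 11.1833°
y = sin Δλ · cos φ₂ = 0.176941
x = cos φ₁ sin φ₂ − sin φ₁ cos φ₂ cos Δλ = 0.155284
θ = atan2(y, x) = 48.7297° → 48.7297° (mod 360°)

48.7°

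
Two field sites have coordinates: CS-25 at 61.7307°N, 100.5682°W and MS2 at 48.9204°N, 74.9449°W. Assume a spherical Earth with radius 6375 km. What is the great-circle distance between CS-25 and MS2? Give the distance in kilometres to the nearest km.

2134 km

Δφ = -12.8103°,  Δλ = 25.6233°
a = sin²(Δφ/2) + cos φ₁ cos φ₂ sin²(Δλ/2) = 0.027748
c = 2·arcsin(√a) = 0.334717 rad = 19.1778°
d = R·c = 6375 × 0.334717 = 2133.8 km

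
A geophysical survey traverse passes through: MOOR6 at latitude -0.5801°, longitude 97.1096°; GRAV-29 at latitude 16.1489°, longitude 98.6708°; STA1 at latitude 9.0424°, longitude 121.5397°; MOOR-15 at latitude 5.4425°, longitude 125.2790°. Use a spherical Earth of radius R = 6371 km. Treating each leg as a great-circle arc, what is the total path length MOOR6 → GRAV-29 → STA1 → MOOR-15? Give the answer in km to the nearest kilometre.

5045 km

MOOR6→GRAV-29: c = 0.293212 rad, d = 1868.06 km
GRAV-29→STA1: c = 0.408408 rad, d = 2601.97 km
STA1→MOOR-15: c = 0.090209 rad, d = 574.72 km
Total = 1868.06 + 2601.97 + 574.72 = 5044.75 km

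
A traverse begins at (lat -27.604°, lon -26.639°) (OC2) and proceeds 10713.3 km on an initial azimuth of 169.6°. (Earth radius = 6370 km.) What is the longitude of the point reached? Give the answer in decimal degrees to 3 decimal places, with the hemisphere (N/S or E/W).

135.330°E

δ = d/R = 10713.3/6370 = 1.681837 rad
φ₂ = arcsin(sin φ₁ cos δ + cos φ₁ sin δ cos θ)
   = arcsin(-0.46336·-0.11081 + 0.88617·0.99384·-0.98357) = -54.57738°
λ₂ = λ₁ + atan2(sin θ sin δ cos φ₁, cos δ − sin φ₁ sin φ₂) = 135.32979°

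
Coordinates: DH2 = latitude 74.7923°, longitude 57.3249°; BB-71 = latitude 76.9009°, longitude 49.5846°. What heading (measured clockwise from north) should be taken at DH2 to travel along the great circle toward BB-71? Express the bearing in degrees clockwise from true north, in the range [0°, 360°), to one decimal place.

Δλ = -7.7403°
y = sin Δλ · cos φ₂ = -0.030524
x = cos φ₁ sin φ₂ − sin φ₁ cos φ₂ cos Δλ = 0.038786
θ = atan2(y, x) = -38.2020° → 321.7980° (mod 360°)

321.8°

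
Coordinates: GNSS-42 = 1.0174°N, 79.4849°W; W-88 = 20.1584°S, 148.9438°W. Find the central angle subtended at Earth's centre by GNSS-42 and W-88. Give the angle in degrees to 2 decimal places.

71.14°

Δφ = -21.1758°,  Δλ = -69.4589°
a = sin²(Δφ/2) + cos φ₁ cos φ₂ sin²(Δλ/2) = 0.338393
c = 2·arcsin(√a) = 1.241672 rad = 71.1426°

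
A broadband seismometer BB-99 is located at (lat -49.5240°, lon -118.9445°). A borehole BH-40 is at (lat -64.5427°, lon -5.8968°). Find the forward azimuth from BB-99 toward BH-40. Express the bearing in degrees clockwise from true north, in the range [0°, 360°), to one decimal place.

151.0°

Δλ = 113.0477°
y = sin Δλ · cos φ₂ = 0.395528
x = cos φ₁ sin φ₂ − sin φ₁ cos φ₂ cos Δλ = -0.714110
θ = atan2(y, x) = 151.0190° → 151.0190° (mod 360°)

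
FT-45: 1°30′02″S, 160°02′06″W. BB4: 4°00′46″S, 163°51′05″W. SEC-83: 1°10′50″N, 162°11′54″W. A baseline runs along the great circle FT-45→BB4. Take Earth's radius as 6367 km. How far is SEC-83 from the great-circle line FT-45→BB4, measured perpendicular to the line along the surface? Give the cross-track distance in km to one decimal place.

381.1 km

FT-45: φ = -1.50056°, λ = -160.03500°
BB4: φ = -4.01278°, λ = -163.85139°
SEC-83: φ = +1.18056°, λ = -162.19833°
δ₁₃ = central angle FT-45→SEC-83 = 0.060125 rad  (haversine)
θ₁₃ = bearing FT-45→SEC-83 = 321.092°,  θ₁₂ = bearing FT-45→BB4 = 236.534°
dₓₜ = R·arcsin(sin δ₁₃ · sin(θ₁₃ − θ₁₂)) = 6367·arcsin(0.06009·sin(84.558°)) = 381.090 km
|dₓₜ| = 381.090 km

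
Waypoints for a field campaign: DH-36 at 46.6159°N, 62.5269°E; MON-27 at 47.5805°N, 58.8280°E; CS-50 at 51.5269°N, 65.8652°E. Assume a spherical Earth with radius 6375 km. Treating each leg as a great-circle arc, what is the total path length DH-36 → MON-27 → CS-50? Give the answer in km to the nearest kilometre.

971 km

DH-36→MON-27: c = 0.047056 rad, d = 299.98 km
MON-27→CS-50: c = 0.105240 rad, d = 670.90 km
Total = 299.98 + 670.90 = 970.88 km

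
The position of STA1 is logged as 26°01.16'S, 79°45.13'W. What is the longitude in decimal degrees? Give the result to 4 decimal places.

79.7522°W

79° + 45.13′/60 = 79 + 0.75217 = 79.7522°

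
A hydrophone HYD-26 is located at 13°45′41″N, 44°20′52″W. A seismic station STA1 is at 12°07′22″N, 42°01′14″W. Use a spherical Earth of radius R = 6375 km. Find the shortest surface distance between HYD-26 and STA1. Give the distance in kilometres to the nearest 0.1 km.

HYD-26: φ = +13.76139°, λ = -44.34778°
STA1: φ = +12.12278°, λ = -42.02056°
Δφ = -1.6386°,  Δλ = 2.3272°
a = sin²(Δφ/2) + cos φ₁ cos φ₂ sin²(Δλ/2) = 0.000596
c = 2·arcsin(√a) = 0.048835 rad = 2.7980°
d = R·c = 6375 × 0.048835 = 311.3 km

311.3 km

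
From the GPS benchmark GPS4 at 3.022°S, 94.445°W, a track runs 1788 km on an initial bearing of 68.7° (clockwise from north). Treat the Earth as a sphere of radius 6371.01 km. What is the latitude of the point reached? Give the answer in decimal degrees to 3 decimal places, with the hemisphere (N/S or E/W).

2.855°N

δ = d/R = 1788/6371.01 = 0.280646 rad
φ₂ = arcsin(sin φ₁ cos δ + cos φ₁ sin δ cos θ)
   = arcsin(-0.05272·0.96088 + 0.99861·0.27698·0.36325) = 2.85539°
λ₂ = λ₁ + atan2(sin θ sin δ cos φ₁, cos δ − sin φ₁ sin φ₂) = -79.47119°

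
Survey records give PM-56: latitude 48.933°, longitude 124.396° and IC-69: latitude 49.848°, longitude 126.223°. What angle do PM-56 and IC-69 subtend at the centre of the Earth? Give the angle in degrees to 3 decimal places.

Δφ = 0.9150°,  Δλ = 1.8270°
a = sin²(Δφ/2) + cos φ₁ cos φ₂ sin²(Δλ/2) = 0.000171
c = 2·arcsin(√a) = 0.026187 rad = 1.5004°

1.500°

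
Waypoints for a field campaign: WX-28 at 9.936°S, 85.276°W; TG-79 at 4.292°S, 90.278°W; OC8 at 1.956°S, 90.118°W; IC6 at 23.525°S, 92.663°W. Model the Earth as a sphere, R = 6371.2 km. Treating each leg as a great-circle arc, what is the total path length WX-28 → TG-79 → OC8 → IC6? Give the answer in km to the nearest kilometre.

WX-28→TG-79: c = 0.131155 rad, d = 835.62 km
TG-79→OC8: c = 0.040866 rad, d = 260.37 km
OC8→IC6: c = 0.378901 rad, d = 2414.05 km
Total = 835.62 + 260.37 + 2414.05 = 3510.04 km

3510 km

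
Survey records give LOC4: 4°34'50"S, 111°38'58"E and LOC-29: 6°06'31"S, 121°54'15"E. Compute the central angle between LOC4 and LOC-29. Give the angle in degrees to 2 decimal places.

LOC4: φ = -4.58056°, λ = +111.64944°
LOC-29: φ = -6.10861°, λ = +121.90417°
Δφ = -1.5281°,  Δλ = 10.2547°
a = sin²(Δφ/2) + cos φ₁ cos φ₂ sin²(Δλ/2) = 0.008094
c = 2·arcsin(√a) = 0.180178 rad = 10.3234°

10.32°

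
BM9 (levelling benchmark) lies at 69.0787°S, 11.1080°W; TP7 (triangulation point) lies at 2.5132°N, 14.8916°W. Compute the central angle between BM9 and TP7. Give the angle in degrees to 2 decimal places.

71.64°

Δφ = 71.5919°,  Δλ = -3.7836°
a = sin²(Δφ/2) + cos φ₁ cos φ₂ sin²(Δλ/2) = 0.342497
c = 2·arcsin(√a) = 1.250334 rad = 71.6388°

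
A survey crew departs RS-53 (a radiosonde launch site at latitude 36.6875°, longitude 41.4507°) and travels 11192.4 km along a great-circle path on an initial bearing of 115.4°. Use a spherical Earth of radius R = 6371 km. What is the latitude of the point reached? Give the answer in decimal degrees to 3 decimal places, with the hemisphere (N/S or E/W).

26.648°S

δ = d/R = 11192.4/6371 = 1.756773 rad
φ₂ = arcsin(sin φ₁ cos δ + cos φ₁ sin δ cos θ)
   = arcsin(0.59745·-0.18491 + 0.80191·0.98276·-0.42894) = -26.64792°
λ₂ = λ₁ + atan2(sin θ sin δ cos φ₁, cos δ − sin φ₁ sin φ₂) = 124.79634°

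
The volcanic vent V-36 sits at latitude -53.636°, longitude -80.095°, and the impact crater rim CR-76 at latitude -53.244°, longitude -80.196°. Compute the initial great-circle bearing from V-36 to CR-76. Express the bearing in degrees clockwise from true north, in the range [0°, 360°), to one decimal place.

Δλ = -0.1010°
y = sin Δλ · cos φ₂ = -0.001055
x = cos φ₁ sin φ₂ − sin φ₁ cos φ₂ cos Δλ = 0.006841
θ = atan2(y, x) = -8.7660° → 351.2340° (mod 360°)

351.2°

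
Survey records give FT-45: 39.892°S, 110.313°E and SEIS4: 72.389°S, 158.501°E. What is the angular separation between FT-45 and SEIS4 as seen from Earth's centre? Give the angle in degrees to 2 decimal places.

40.00°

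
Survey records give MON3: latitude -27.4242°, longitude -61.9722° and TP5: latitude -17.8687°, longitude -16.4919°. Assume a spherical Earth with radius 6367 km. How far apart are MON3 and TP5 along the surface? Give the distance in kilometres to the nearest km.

4757 km

Δφ = 9.5555°,  Δλ = 45.4803°
a = sin²(Δφ/2) + cos φ₁ cos φ₂ sin²(Δλ/2) = 0.133170
c = 2·arcsin(√a) = 0.747105 rad = 42.8059°
d = R·c = 6367 × 0.747105 = 4756.8 km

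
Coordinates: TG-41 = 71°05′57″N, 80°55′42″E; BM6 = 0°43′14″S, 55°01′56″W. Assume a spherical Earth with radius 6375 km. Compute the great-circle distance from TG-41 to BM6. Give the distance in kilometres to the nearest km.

11590 km

TG-41: φ = +71.09917°, λ = +80.92833°
BM6: φ = -0.72056°, λ = -55.03222°
Δφ = -71.8197°,  Δλ = -135.9606°
a = sin²(Δφ/2) + cos φ₁ cos φ₂ sin²(Δλ/2) = 0.622370
c = 2·arcsin(√a) = 1.818049 rad = 104.1665°
d = R·c = 6375 × 1.818049 = 11590.1 km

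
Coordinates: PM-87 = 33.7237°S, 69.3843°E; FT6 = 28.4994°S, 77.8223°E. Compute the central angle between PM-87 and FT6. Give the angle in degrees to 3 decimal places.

8.910°

Δφ = 5.2243°,  Δλ = 8.4380°
a = sin²(Δφ/2) + cos φ₁ cos φ₂ sin²(Δλ/2) = 0.006033
c = 2·arcsin(√a) = 0.155504 rad = 8.9097°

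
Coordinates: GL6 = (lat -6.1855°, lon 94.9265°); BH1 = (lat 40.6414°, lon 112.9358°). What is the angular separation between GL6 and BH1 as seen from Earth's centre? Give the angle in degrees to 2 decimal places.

Δφ = 46.8269°,  Δλ = 18.0093°
a = sin²(Δφ/2) + cos φ₁ cos φ₂ sin²(Δλ/2) = 0.176378
c = 2·arcsin(√a) = 0.866832 rad = 49.6658°

49.67°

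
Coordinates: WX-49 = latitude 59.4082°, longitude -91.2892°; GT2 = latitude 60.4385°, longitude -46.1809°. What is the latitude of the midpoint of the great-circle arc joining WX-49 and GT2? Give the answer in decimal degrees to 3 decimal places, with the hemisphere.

Bx = cos φ₂ cos Δλ = 0.348196,  By = cos φ₂ sin Δλ = 0.349515
φₘ = atan2(sin φ₁ + sin φ₂, √((cos φ₁ + Bx)² + By²)) = 61.85978°
λₘ = λ₁ + atan2(By, cos φ₁ + Bx) = -69.10449°

61.860°N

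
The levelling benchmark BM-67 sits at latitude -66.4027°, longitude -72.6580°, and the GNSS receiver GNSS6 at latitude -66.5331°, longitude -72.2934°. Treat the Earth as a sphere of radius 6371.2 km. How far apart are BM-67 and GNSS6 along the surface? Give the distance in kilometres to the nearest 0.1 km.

21.7 km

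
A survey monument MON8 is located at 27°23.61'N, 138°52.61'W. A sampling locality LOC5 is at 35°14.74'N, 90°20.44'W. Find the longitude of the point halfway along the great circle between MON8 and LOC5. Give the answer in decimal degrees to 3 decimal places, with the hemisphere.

MON8: φ = +27.39350°, λ = -138.87683°
LOC5: φ = +35.24567°, λ = -90.34067°
Bx = cos φ₂ cos Δλ = 0.540766,  By = cos φ₂ sin Δλ = 0.612003
φₘ = atan2(sin φ₁ + sin φ₂, √((cos φ₁ + Bx)² + By²)) = 33.71682°
λₘ = λ₁ + atan2(By, cos φ₁ + Bx) = -115.68736°

115.687°W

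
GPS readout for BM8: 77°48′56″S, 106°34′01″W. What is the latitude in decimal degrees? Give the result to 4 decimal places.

77.8156°S

77° + 48′/60 + 56″/3600 = 77 + 0.80000 + 0.01556 = 77.8156°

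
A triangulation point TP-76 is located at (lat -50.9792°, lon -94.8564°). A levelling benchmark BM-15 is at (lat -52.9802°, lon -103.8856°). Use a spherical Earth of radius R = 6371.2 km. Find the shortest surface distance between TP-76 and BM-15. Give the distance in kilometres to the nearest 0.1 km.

656.7 km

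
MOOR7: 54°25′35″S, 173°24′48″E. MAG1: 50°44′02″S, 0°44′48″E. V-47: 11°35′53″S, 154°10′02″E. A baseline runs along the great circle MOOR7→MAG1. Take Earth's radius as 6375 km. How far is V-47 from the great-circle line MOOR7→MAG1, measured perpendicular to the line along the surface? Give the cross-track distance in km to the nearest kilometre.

2450 km

MOOR7: φ = -54.42639°, λ = +173.41333°
MAG1: φ = -50.73389°, λ = +0.74667°
V-47: φ = -11.59806°, λ = +154.16722°
δ₁₃ = central angle MOOR7→V-47 = 0.793234 rad  (haversine)
θ₁₃ = bearing MOOR7→V-47 = 333.057°,  θ₁₂ = bearing MOOR7→MAG1 = 184.805°
dₓₜ = R·arcsin(sin δ₁₃ · sin(θ₁₃ − θ₁₂)) = 6375·arcsin(0.71263·sin(148.251°)) = 2450.386 km
|dₓₜ| = 2450.386 km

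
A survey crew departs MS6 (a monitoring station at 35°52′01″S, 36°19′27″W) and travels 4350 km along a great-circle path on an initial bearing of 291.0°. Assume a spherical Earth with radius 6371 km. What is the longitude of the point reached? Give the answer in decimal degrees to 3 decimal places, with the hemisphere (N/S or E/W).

74.059°W

MS6: φ = -35.86694°, λ = -36.32417°
δ = d/R = 4350/6371 = 0.682781 rad
φ₂ = arcsin(sin φ₁ cos δ + cos φ₁ sin δ cos θ)
   = arcsin(-0.58590·0.77582 + 0.81038·0.63095·0.35837) = -15.74280°
λ₂ = λ₁ + atan2(sin θ sin δ cos φ₁, cos δ − sin φ₁ sin φ₂) = -74.05859°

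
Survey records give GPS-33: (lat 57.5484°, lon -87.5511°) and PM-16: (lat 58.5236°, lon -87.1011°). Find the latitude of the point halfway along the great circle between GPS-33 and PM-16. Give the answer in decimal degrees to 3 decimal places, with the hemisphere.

Bx = cos φ₂ cos Δλ = 0.522131,  By = cos φ₂ sin Δλ = 0.004101
φₘ = atan2(sin φ₁ + sin φ₂, √((cos φ₁ + Bx)² + By²)) = 58.03620°
λₘ = λ₁ + atan2(By, cos φ₁ + Bx) = -87.32917°

58.036°N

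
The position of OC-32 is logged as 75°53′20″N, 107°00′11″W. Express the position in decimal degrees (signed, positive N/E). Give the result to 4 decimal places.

lat: 75.8889° N → +75.8889°
lon: 107.0031° W → -107.0031°

+75.8889°, -107.0031°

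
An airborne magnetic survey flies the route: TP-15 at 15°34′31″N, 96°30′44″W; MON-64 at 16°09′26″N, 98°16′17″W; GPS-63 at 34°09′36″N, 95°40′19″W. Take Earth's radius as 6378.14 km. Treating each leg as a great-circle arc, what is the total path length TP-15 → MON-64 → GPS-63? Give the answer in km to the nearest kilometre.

2220 km

TP-15: φ = +15.57528°, λ = -96.51222°
MON-64: φ = +16.15722°, λ = -98.27139°
GPS-63: φ = +34.16000°, λ = -95.67194°
TP-15→MON-64: c = 0.031231 rad, d = 199.20 km
MON-64→GPS-63: c = 0.316843 rad, d = 2020.87 km
Total = 199.20 + 2020.87 = 2220.07 km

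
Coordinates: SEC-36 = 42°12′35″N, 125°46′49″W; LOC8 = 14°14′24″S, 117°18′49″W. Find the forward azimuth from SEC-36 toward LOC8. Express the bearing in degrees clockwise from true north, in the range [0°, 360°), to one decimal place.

SEC-36: φ = +42.20972°, λ = -125.78028°
LOC8: φ = -14.24000°, λ = -117.31361°
Δλ = 8.4667°
y = sin Δλ · cos φ₂ = 0.142710
x = cos φ₁ sin φ₂ − sin φ₁ cos φ₂ cos Δλ = -0.826304
θ = atan2(y, x) = 170.2012° → 170.2012° (mod 360°)

170.2°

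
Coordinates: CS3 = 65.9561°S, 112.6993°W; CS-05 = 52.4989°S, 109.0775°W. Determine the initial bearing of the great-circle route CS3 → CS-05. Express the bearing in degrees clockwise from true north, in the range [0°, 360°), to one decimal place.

9.4°

Δλ = 3.6218°
y = sin Δλ · cos φ₂ = 0.038457
x = cos φ₁ sin φ₂ − sin φ₁ cos φ₂ cos Δλ = 0.231609
θ = atan2(y, x) = 9.4275° → 9.4275° (mod 360°)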